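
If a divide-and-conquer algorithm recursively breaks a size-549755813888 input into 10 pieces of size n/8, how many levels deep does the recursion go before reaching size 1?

For divide and conquer with division factor 8:

Problem sizes at each level:
Level 0: 549755813888
Level 1: 68719476736
Level 2: 8589934592
Level 3: 1073741824
Level 4: 134217728
Level 5: 16777216
Level 6: 2097152
Level 7: 262144
Level 8: 32768
Level 9: 4096
Level 10: 512
Level 11: 64
Level 12: 8
Level 13: 1

The root is level 0 and the size-1 base case is level 13 (the tree spans levels 0 through 13, i.e. 14 levels counting the root), so the depth is the number of divisions: log_8(549755813888) = 13

The recursion tree depth is log_8(549755813888) = 13. At each level, the problem size is divided by 8, so it takes 13 divisions to reduce to a base case of size 1. The algorithm makes 10 recursive calls at each level.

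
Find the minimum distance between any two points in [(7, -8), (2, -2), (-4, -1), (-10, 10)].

Computing all pairwise distances among 4 points:

d((7, -8), (2, -2)) = 7.8102
d((7, -8), (-4, -1)) = 13.0384
d((7, -8), (-10, 10)) = 24.7588
d((2, -2), (-4, -1)) = 6.0828 <-- minimum
d((2, -2), (-10, 10)) = 16.9706
d((-4, -1), (-10, 10)) = 12.53

Closest pair: (2, -2) and (-4, -1) with distance 6.0828

The closest pair is (2, -2) and (-4, -1) with Euclidean distance 6.0828. For 4 points, brute-force pairwise comparison is shown above. For large n, the divide-and-conquer algorithm (sort by x, recurse on halves, check the dividing strip) achieves O(n log n).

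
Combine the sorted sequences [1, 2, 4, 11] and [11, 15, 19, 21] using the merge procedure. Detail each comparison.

Merging process:

Compare 1 vs 11: take 1 from left. Merged: [1]
Compare 2 vs 11: take 2 from left. Merged: [1, 2]
Compare 4 vs 11: take 4 from left. Merged: [1, 2, 4]
Compare 11 vs 11: take 11 from left. Merged: [1, 2, 4, 11]
Append remaining from right: [11, 15, 19, 21]. Merged: [1, 2, 4, 11, 11, 15, 19, 21]

Final merged array: [1, 2, 4, 11, 11, 15, 19, 21]
Total comparisons: 4

The merged array is [1, 2, 4, 11, 11, 15, 19, 21], requiring 4 comparisons. The merge step runs in O(n) time where n is the total number of elements.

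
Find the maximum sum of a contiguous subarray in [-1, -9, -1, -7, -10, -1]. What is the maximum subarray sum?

Using Kadane's algorithm on [-1, -9, -1, -7, -10, -1]:

Scanning through the array:
Position 1 (value -9): max_ending_here = -9, max_so_far = -1
Position 2 (value -1): max_ending_here = -1, max_so_far = -1
Position 3 (value -7): max_ending_here = -7, max_so_far = -1
Position 4 (value -10): max_ending_here = -10, max_so_far = -1
Position 5 (value -1): max_ending_here = -1, max_so_far = -1

Maximum subarray: [-1]
Maximum sum: -1

The maximum subarray is [-1] with sum -1. This subarray runs from index 0 to index 0.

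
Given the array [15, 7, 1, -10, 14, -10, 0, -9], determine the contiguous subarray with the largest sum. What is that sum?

Using Kadane's algorithm on [15, 7, 1, -10, 14, -10, 0, -9]:

Scanning through the array:
Position 1 (value 7): max_ending_here = 22, max_so_far = 22
Position 2 (value 1): max_ending_here = 23, max_so_far = 23
Position 3 (value -10): max_ending_here = 13, max_so_far = 23
Position 4 (value 14): max_ending_here = 27, max_so_far = 27
Position 5 (value -10): max_ending_here = 17, max_so_far = 27
Position 6 (value 0): max_ending_here = 17, max_so_far = 27
Position 7 (value -9): max_ending_here = 8, max_so_far = 27

Maximum subarray: [15, 7, 1, -10, 14]
Maximum sum: 27

The maximum subarray is [15, 7, 1, -10, 14] with sum 27. This subarray runs from index 0 to index 4.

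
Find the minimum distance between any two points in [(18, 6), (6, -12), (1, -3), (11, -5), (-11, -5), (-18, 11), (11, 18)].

Computing all pairwise distances among 7 points:

d((18, 6), (6, -12)) = 21.6333
d((18, 6), (1, -3)) = 19.2354
d((18, 6), (11, -5)) = 13.0384
d((18, 6), (-11, -5)) = 31.0161
d((18, 6), (-18, 11)) = 36.3456
d((18, 6), (11, 18)) = 13.8924
d((6, -12), (1, -3)) = 10.2956
d((6, -12), (11, -5)) = 8.6023 <-- minimum
d((6, -12), (-11, -5)) = 18.3848
d((6, -12), (-18, 11)) = 33.2415
d((6, -12), (11, 18)) = 30.4138
d((1, -3), (11, -5)) = 10.198
d((1, -3), (-11, -5)) = 12.1655
d((1, -3), (-18, 11)) = 23.6008
d((1, -3), (11, 18)) = 23.2594
d((11, -5), (-11, -5)) = 22.0
d((11, -5), (-18, 11)) = 33.121
d((11, -5), (11, 18)) = 23.0
d((-11, -5), (-18, 11)) = 17.4642
d((-11, -5), (11, 18)) = 31.8277
d((-18, 11), (11, 18)) = 29.8329

Closest pair: (6, -12) and (11, -5) with distance 8.6023

The closest pair is (6, -12) and (11, -5) with Euclidean distance 8.6023. For 7 points, brute-force pairwise comparison is shown above. For large n, the divide-and-conquer algorithm (sort by x, recurse on halves, check the dividing strip) achieves O(n log n).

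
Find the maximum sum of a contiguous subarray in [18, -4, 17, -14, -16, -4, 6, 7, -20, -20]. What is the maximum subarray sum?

Using Kadane's algorithm on [18, -4, 17, -14, -16, -4, 6, 7, -20, -20]:

Scanning through the array:
Position 1 (value -4): max_ending_here = 14, max_so_far = 18
Position 2 (value 17): max_ending_here = 31, max_so_far = 31
Position 3 (value -14): max_ending_here = 17, max_so_far = 31
Position 4 (value -16): max_ending_here = 1, max_so_far = 31
Position 5 (value -4): max_ending_here = -3, max_so_far = 31
Position 6 (value 6): max_ending_here = 6, max_so_far = 31
Position 7 (value 7): max_ending_here = 13, max_so_far = 31
Position 8 (value -20): max_ending_here = -7, max_so_far = 31
Position 9 (value -20): max_ending_here = -20, max_so_far = 31

Maximum subarray: [18, -4, 17]
Maximum sum: 31

The maximum subarray is [18, -4, 17] with sum 31. This subarray runs from index 0 to index 2.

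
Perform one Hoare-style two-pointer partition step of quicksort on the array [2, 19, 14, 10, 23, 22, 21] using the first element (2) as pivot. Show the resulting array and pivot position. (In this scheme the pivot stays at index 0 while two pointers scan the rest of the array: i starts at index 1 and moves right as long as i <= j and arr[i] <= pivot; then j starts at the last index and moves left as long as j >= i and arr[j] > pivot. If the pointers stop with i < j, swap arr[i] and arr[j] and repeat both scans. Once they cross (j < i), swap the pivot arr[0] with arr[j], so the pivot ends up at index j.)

Hoare-style two-pointer partition with pivot = 2:

Initial array: [2, 19, 14, 10, 23, 22, 21]

Pointers start at i = 1, j = 6.
i ends at 1, j ends at 0: the pointers have crossed (j < i), so scanning stops.

j = 0, so swapping arr[0] with arr[j] leaves the pivot at position 0: [2, 19, 14, 10, 23, 22, 21]
Pivot position: 0

After partitioning with pivot 2, the array becomes [2, 19, 14, 10, 23, 22, 21]. The pivot is placed at index 0. All elements to the left of the pivot are <= 2, and all elements to the right are > 2.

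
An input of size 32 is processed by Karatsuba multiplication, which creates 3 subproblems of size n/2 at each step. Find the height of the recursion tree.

For divide and conquer with division factor 2:

Problem sizes at each level:
Level 0: 32
Level 1: 16
Level 2: 8
Level 3: 4
Level 4: 2
Level 5: 1

The root is level 0 and the size-1 base case is level 5 (the tree spans levels 0 through 5, i.e. 6 levels counting the root), so the depth is the number of divisions: log_2(32) = 5

The recursion tree depth is log_2(32) = 5. At each level, the problem size is divided by 2, so it takes 5 divisions to reduce to a base case of size 1. The algorithm makes 3 recursive calls at each level.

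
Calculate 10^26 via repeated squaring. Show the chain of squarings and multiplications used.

Computing 10^26 by squaring (build up from 10^1; each line after the first costs one multiplication):

10^1 = 10
10^2 = (10^1)^2 = 10^2 = 100
10^3 = 10 * 10^2 = 10 * 100 = 1000
10^6 = (10^3)^2 = 1000^2 = 1000000
10^12 = (10^6)^2 = 1000000^2 = 1000000000000
10^13 = 10 * 10^12 = 10 * 1000000000000 = 10000000000000
10^26 = (10^13)^2 = 10000000000000^2 = 100000000000000000000000000

Result: 100000000000000000000000000
Multiplications needed: 6 (6 lines after 10^1)

10^26 = 100000000000000000000000000. Using exponentiation by squaring, this requires 6 multiplications. The key idea: if the exponent is even, square the half-power; if odd, multiply by the base once.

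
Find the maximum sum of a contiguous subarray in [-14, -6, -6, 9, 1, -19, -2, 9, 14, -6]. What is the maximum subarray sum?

Using Kadane's algorithm on [-14, -6, -6, 9, 1, -19, -2, 9, 14, -6]:

Scanning through the array:
Position 1 (value -6): max_ending_here = -6, max_so_far = -6
Position 2 (value -6): max_ending_here = -6, max_so_far = -6
Position 3 (value 9): max_ending_here = 9, max_so_far = 9
Position 4 (value 1): max_ending_here = 10, max_so_far = 10
Position 5 (value -19): max_ending_here = -9, max_so_far = 10
Position 6 (value -2): max_ending_here = -2, max_so_far = 10
Position 7 (value 9): max_ending_here = 9, max_so_far = 10
Position 8 (value 14): max_ending_here = 23, max_so_far = 23
Position 9 (value -6): max_ending_here = 17, max_so_far = 23

Maximum subarray: [9, 14]
Maximum sum: 23

The maximum subarray is [9, 14] with sum 23. This subarray runs from index 7 to index 8.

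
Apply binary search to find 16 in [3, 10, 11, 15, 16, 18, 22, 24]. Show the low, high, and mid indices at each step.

Binary search for 16 in [3, 10, 11, 15, 16, 18, 22, 24]:

lo=0, hi=7, mid=3, arr[mid]=15 -> 15 < 16, search right half
lo=4, hi=7, mid=5, arr[mid]=18 -> 18 > 16, search left half
lo=4, hi=4, mid=4, arr[mid]=16 -> Found target at index 4!

Binary search finds 16 at index 4 after 3 comparisons. The search repeatedly halves the search space by comparing with the middle element.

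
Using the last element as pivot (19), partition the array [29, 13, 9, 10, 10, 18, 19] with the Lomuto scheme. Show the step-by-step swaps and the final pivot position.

Lomuto partition with pivot = 19:

Initial array: [29, 13, 9, 10, 10, 18, 19]

arr[0]=29 > 19: no swap
arr[1]=13 <= 19: swap with position 0, array becomes [13, 29, 9, 10, 10, 18, 19]
arr[2]=9 <= 19: swap with position 1, array becomes [13, 9, 29, 10, 10, 18, 19]
arr[3]=10 <= 19: swap with position 2, array becomes [13, 9, 10, 29, 10, 18, 19]
arr[4]=10 <= 19: swap with position 3, array becomes [13, 9, 10, 10, 29, 18, 19]
arr[5]=18 <= 19: swap with position 4, array becomes [13, 9, 10, 10, 18, 29, 19]

Place pivot at position 5: [13, 9, 10, 10, 18, 19, 29]
Pivot position: 5

After partitioning with pivot 19, the array becomes [13, 9, 10, 10, 18, 19, 29]. The pivot is placed at index 5. All elements to the left of the pivot are <= 19, and all elements to the right are > 19.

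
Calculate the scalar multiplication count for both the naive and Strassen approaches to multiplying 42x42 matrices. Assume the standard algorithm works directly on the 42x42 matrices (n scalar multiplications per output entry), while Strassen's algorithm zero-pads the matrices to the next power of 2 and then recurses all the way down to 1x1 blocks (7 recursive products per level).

Matrix multiplication for 42x42 matrices:

Strassen's algorithm requires power-of-2 dimensions. Pad 42x42 to 64x64 (next power of 2).

Standard algorithm: 42^3 = 74088 multiplications
Strassen's algorithm: 7^(log2(64)) = 7^6 = 117649 multiplications
Difference: 74088 - 117649 = -43561 (Strassen uses MORE here due to padding overhead — for small or just-over-power-of-2 n, padding can outweigh the per-level savings)

Standard: 74088 multiplications (42^3). Strassen: 117649 multiplications (7^6, after padding to 64x64). Strassen reduces 8 recursive multiplications to 7 at each level.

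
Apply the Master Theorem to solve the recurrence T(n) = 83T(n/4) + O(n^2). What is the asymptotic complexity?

Master Theorem for T(n) = 83T(n/4) + O(n^2):

a = 83, b = 4, c = 2
log_b(a) = log_4(83) = 3.1875

Case 1: c = 2 < log_4(83) = 3.1875
T(n) = O(n^(log_4 83))

For T(n) = 83T(n/4) + O(n^2): log_4(83) = 3.1875. This is Case 1 of the Master Theorem (c < log_b(a), work dominated by leaves), giving O(n^(log_4 83)).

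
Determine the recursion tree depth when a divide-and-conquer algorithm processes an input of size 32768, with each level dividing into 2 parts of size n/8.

For divide and conquer with division factor 8:

Problem sizes at each level:
Level 0: 32768
Level 1: 4096
Level 2: 512
Level 3: 64
Level 4: 8
Level 5: 1

The root is level 0 and the size-1 base case is level 5 (the tree spans levels 0 through 5, i.e. 6 levels counting the root), so the depth is the number of divisions: log_8(32768) = 5

The recursion tree depth is log_8(32768) = 5. At each level, the problem size is divided by 8, so it takes 5 divisions to reduce to a base case of size 1. The algorithm makes 2 recursive calls at each level.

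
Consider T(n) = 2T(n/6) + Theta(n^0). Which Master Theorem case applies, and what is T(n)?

Master Theorem for T(n) = 2T(n/6) + O(n^0):

a = 2, b = 6, c = 0
log_b(a) = log_6(2) = 0.3869

Case 1: c = 0 < log_6(2) = 0.3869
T(n) = O(n^(log_6 2))

For T(n) = 2T(n/6) + O(n^0): log_6(2) = 0.3869. This is Case 1 of the Master Theorem (c < log_b(a), work dominated by leaves), giving O(n^(log_6 2)).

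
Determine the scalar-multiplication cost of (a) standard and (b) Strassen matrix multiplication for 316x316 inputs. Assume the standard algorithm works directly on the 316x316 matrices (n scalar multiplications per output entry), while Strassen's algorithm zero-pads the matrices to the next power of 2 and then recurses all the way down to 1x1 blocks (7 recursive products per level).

Matrix multiplication for 316x316 matrices:

Strassen's algorithm requires power-of-2 dimensions. Pad 316x316 to 512x512 (next power of 2).

Standard algorithm: 316^3 = 31554496 multiplications
Strassen's algorithm: 7^(log2(512)) = 7^9 = 40353607 multiplications
Difference: 31554496 - 40353607 = -8799111 (Strassen uses MORE here due to padding overhead — for small or just-over-power-of-2 n, padding can outweigh the per-level savings)

Standard: 31554496 multiplications (316^3). Strassen: 40353607 multiplications (7^9, after padding to 512x512). Strassen reduces 8 recursive multiplications to 7 at each level.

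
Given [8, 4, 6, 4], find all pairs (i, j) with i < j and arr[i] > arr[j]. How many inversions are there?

Finding inversions in [8, 4, 6, 4]:

(0, 1): arr[0]=8 > arr[1]=4
(0, 2): arr[0]=8 > arr[2]=6
(0, 3): arr[0]=8 > arr[3]=4
(2, 3): arr[2]=6 > arr[3]=4

Total inversions: 4

The array has 4 inversion(s): (0,1), (0,2), (0,3), (2,3). Each pair (i,j) satisfies i < j and arr[i] > arr[j].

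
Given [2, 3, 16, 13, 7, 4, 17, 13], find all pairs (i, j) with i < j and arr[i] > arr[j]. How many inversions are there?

Finding inversions in [2, 3, 16, 13, 7, 4, 17, 13]:

(2, 3): arr[2]=16 > arr[3]=13
(2, 4): arr[2]=16 > arr[4]=7
(2, 5): arr[2]=16 > arr[5]=4
(2, 7): arr[2]=16 > arr[7]=13
(3, 4): arr[3]=13 > arr[4]=7
(3, 5): arr[3]=13 > arr[5]=4
(4, 5): arr[4]=7 > arr[5]=4
(6, 7): arr[6]=17 > arr[7]=13

Total inversions: 8

The array has 8 inversion(s): (2,3), (2,4), (2,5), (2,7), (3,4), (3,5), (4,5), (6,7). Each pair (i,j) satisfies i < j and arr[i] > arr[j].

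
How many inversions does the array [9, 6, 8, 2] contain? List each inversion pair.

Finding inversions in [9, 6, 8, 2]:

(0, 1): arr[0]=9 > arr[1]=6
(0, 2): arr[0]=9 > arr[2]=8
(0, 3): arr[0]=9 > arr[3]=2
(1, 3): arr[1]=6 > arr[3]=2
(2, 3): arr[2]=8 > arr[3]=2

Total inversions: 5

The array has 5 inversion(s): (0,1), (0,2), (0,3), (1,3), (2,3). Each pair (i,j) satisfies i < j and arr[i] > arr[j].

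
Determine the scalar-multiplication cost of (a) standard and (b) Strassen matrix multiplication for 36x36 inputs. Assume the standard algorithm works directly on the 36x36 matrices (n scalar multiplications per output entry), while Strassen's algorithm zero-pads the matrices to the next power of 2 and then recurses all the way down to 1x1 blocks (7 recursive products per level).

Matrix multiplication for 36x36 matrices:

Strassen's algorithm requires power-of-2 dimensions. Pad 36x36 to 64x64 (next power of 2).

Standard algorithm: 36^3 = 46656 multiplications
Strassen's algorithm: 7^(log2(64)) = 7^6 = 117649 multiplications
Difference: 46656 - 117649 = -70993 (Strassen uses MORE here due to padding overhead — for small or just-over-power-of-2 n, padding can outweigh the per-level savings)

Standard: 46656 multiplications (36^3). Strassen: 117649 multiplications (7^6, after padding to 64x64). Strassen reduces 8 recursive multiplications to 7 at each level.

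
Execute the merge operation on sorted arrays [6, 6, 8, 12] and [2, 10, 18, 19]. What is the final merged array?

Merging process:

Compare 6 vs 2: take 2 from right. Merged: [2]
Compare 6 vs 10: take 6 from left. Merged: [2, 6]
Compare 6 vs 10: take 6 from left. Merged: [2, 6, 6]
Compare 8 vs 10: take 8 from left. Merged: [2, 6, 6, 8]
Compare 12 vs 10: take 10 from right. Merged: [2, 6, 6, 8, 10]
Compare 12 vs 18: take 12 from left. Merged: [2, 6, 6, 8, 10, 12]
Append remaining from right: [18, 19]. Merged: [2, 6, 6, 8, 10, 12, 18, 19]

Final merged array: [2, 6, 6, 8, 10, 12, 18, 19]
Total comparisons: 6

The merged array is [2, 6, 6, 8, 10, 12, 18, 19], requiring 6 comparisons. The merge step runs in O(n) time where n is the total number of elements.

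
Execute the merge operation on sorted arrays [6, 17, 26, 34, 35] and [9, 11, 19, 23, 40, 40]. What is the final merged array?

Merging process:

Compare 6 vs 9: take 6 from left. Merged: [6]
Compare 17 vs 9: take 9 from right. Merged: [6, 9]
Compare 17 vs 11: take 11 from right. Merged: [6, 9, 11]
Compare 17 vs 19: take 17 from left. Merged: [6, 9, 11, 17]
Compare 26 vs 19: take 19 from right. Merged: [6, 9, 11, 17, 19]
Compare 26 vs 23: take 23 from right. Merged: [6, 9, 11, 17, 19, 23]
Compare 26 vs 40: take 26 from left. Merged: [6, 9, 11, 17, 19, 23, 26]
Compare 34 vs 40: take 34 from left. Merged: [6, 9, 11, 17, 19, 23, 26, 34]
Compare 35 vs 40: take 35 from left. Merged: [6, 9, 11, 17, 19, 23, 26, 34, 35]
Append remaining from right: [40, 40]. Merged: [6, 9, 11, 17, 19, 23, 26, 34, 35, 40, 40]

Final merged array: [6, 9, 11, 17, 19, 23, 26, 34, 35, 40, 40]
Total comparisons: 9

The merged array is [6, 9, 11, 17, 19, 23, 26, 34, 35, 40, 40], requiring 9 comparisons. The merge step runs in O(n) time where n is the total number of elements.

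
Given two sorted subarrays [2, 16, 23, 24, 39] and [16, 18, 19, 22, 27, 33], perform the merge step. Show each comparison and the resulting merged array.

Merging process:

Compare 2 vs 16: take 2 from left. Merged: [2]
Compare 16 vs 16: take 16 from left. Merged: [2, 16]
Compare 23 vs 16: take 16 from right. Merged: [2, 16, 16]
Compare 23 vs 18: take 18 from right. Merged: [2, 16, 16, 18]
Compare 23 vs 19: take 19 from right. Merged: [2, 16, 16, 18, 19]
Compare 23 vs 22: take 22 from right. Merged: [2, 16, 16, 18, 19, 22]
Compare 23 vs 27: take 23 from left. Merged: [2, 16, 16, 18, 19, 22, 23]
Compare 24 vs 27: take 24 from left. Merged: [2, 16, 16, 18, 19, 22, 23, 24]
Compare 39 vs 27: take 27 from right. Merged: [2, 16, 16, 18, 19, 22, 23, 24, 27]
Compare 39 vs 33: take 33 from right. Merged: [2, 16, 16, 18, 19, 22, 23, 24, 27, 33]
Append remaining from left: [39]. Merged: [2, 16, 16, 18, 19, 22, 23, 24, 27, 33, 39]

Final merged array: [2, 16, 16, 18, 19, 22, 23, 24, 27, 33, 39]
Total comparisons: 10

The merged array is [2, 16, 16, 18, 19, 22, 23, 24, 27, 33, 39], requiring 10 comparisons. The merge step runs in O(n) time where n is the total number of elements.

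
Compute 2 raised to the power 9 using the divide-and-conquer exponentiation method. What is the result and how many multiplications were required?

Computing 2^9 by squaring (build up from 2^1; each line after the first costs one multiplication):

2^1 = 2
2^2 = (2^1)^2 = 2^2 = 4
2^4 = (2^2)^2 = 4^2 = 16
2^8 = (2^4)^2 = 16^2 = 256
2^9 = 2 * 2^8 = 2 * 256 = 512

Result: 512
Multiplications needed: 4 (4 lines after 2^1)

2^9 = 512. Using exponentiation by squaring, this requires 4 multiplications. The key idea: if the exponent is even, square the half-power; if odd, multiply by the base once.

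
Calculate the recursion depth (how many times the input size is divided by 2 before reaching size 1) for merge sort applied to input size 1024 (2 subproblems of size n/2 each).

For divide and conquer with division factor 2:

Problem sizes at each level:
Level 0: 1024
Level 1: 512
Level 2: 256
Level 3: 128
Level 4: 64
Level 5: 32
Level 6: 16
Level 7: 8
Level 8: 4
Level 9: 2
Level 10: 1

The root is level 0 and the size-1 base case is level 10 (the tree spans levels 0 through 10, i.e. 11 levels counting the root), so the depth is the number of divisions: log_2(1024) = 10

The recursion tree depth is log_2(1024) = 10. At each level, the problem size is divided by 2, so it takes 10 divisions to reduce to a base case of size 1. The algorithm makes 2 recursive calls at each level.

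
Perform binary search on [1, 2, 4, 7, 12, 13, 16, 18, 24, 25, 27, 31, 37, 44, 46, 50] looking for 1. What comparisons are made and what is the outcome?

Binary search for 1 in [1, 2, 4, 7, 12, 13, 16, 18, 24, 25, 27, 31, 37, 44, 46, 50]:

lo=0, hi=15, mid=7, arr[mid]=18 -> 18 > 1, search left half
lo=0, hi=6, mid=3, arr[mid]=7 -> 7 > 1, search left half
lo=0, hi=2, mid=1, arr[mid]=2 -> 2 > 1, search left half
lo=0, hi=0, mid=0, arr[mid]=1 -> Found target at index 0!

Binary search finds 1 at index 0 after 4 comparisons. The search repeatedly halves the search space by comparing with the middle element.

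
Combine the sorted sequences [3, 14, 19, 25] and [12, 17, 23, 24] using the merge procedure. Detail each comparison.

Merging process:

Compare 3 vs 12: take 3 from left. Merged: [3]
Compare 14 vs 12: take 12 from right. Merged: [3, 12]
Compare 14 vs 17: take 14 from left. Merged: [3, 12, 14]
Compare 19 vs 17: take 17 from right. Merged: [3, 12, 14, 17]
Compare 19 vs 23: take 19 from left. Merged: [3, 12, 14, 17, 19]
Compare 25 vs 23: take 23 from right. Merged: [3, 12, 14, 17, 19, 23]
Compare 25 vs 24: take 24 from right. Merged: [3, 12, 14, 17, 19, 23, 24]
Append remaining from left: [25]. Merged: [3, 12, 14, 17, 19, 23, 24, 25]

Final merged array: [3, 12, 14, 17, 19, 23, 24, 25]
Total comparisons: 7

The merged array is [3, 12, 14, 17, 19, 23, 24, 25], requiring 7 comparisons. The merge step runs in O(n) time where n is the total number of elements.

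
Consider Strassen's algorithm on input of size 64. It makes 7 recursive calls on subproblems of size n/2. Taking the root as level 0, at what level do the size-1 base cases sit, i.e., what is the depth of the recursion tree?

For divide and conquer with division factor 2:

Problem sizes at each level:
Level 0: 64
Level 1: 32
Level 2: 16
Level 3: 8
Level 4: 4
Level 5: 2
Level 6: 1

The root is level 0 and the size-1 base case is level 6 (the tree spans levels 0 through 6, i.e. 7 levels counting the root), so the depth is the number of divisions: log_2(64) = 6

The recursion tree depth is log_2(64) = 6. At each level, the problem size is divided by 2, so it takes 6 divisions to reduce to a base case of size 1. The algorithm makes 7 recursive calls at each level.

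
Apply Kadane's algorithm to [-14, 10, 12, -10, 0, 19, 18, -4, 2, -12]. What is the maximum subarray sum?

Using Kadane's algorithm on [-14, 10, 12, -10, 0, 19, 18, -4, 2, -12]:

Scanning through the array:
Position 1 (value 10): max_ending_here = 10, max_so_far = 10
Position 2 (value 12): max_ending_here = 22, max_so_far = 22
Position 3 (value -10): max_ending_here = 12, max_so_far = 22
Position 4 (value 0): max_ending_here = 12, max_so_far = 22
Position 5 (value 19): max_ending_here = 31, max_so_far = 31
Position 6 (value 18): max_ending_here = 49, max_so_far = 49
Position 7 (value -4): max_ending_here = 45, max_so_far = 49
Position 8 (value 2): max_ending_here = 47, max_so_far = 49
Position 9 (value -12): max_ending_here = 35, max_so_far = 49

Maximum subarray: [10, 12, -10, 0, 19, 18]
Maximum sum: 49

The maximum subarray is [10, 12, -10, 0, 19, 18] with sum 49. This subarray runs from index 1 to index 6.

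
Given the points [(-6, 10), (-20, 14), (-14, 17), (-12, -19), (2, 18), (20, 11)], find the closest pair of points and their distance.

Computing all pairwise distances among 6 points:

d((-6, 10), (-20, 14)) = 14.5602
d((-6, 10), (-14, 17)) = 10.6301
d((-6, 10), (-12, -19)) = 29.6142
d((-6, 10), (2, 18)) = 11.3137
d((-6, 10), (20, 11)) = 26.0192
d((-20, 14), (-14, 17)) = 6.7082 <-- minimum
d((-20, 14), (-12, -19)) = 33.9559
d((-20, 14), (2, 18)) = 22.3607
d((-20, 14), (20, 11)) = 40.1123
d((-14, 17), (-12, -19)) = 36.0555
d((-14, 17), (2, 18)) = 16.0312
d((-14, 17), (20, 11)) = 34.5254
d((-12, -19), (2, 18)) = 39.5601
d((-12, -19), (20, 11)) = 43.8634
d((2, 18), (20, 11)) = 19.3132

Closest pair: (-20, 14) and (-14, 17) with distance 6.7082

The closest pair is (-20, 14) and (-14, 17) with Euclidean distance 6.7082. For 6 points, brute-force pairwise comparison is shown above. For large n, the divide-and-conquer algorithm (sort by x, recurse on halves, check the dividing strip) achieves O(n log n).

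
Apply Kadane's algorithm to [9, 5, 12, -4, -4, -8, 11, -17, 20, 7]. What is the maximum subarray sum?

Using Kadane's algorithm on [9, 5, 12, -4, -4, -8, 11, -17, 20, 7]:

Scanning through the array:
Position 1 (value 5): max_ending_here = 14, max_so_far = 14
Position 2 (value 12): max_ending_here = 26, max_so_far = 26
Position 3 (value -4): max_ending_here = 22, max_so_far = 26
Position 4 (value -4): max_ending_here = 18, max_so_far = 26
Position 5 (value -8): max_ending_here = 10, max_so_far = 26
Position 6 (value 11): max_ending_here = 21, max_so_far = 26
Position 7 (value -17): max_ending_here = 4, max_so_far = 26
Position 8 (value 20): max_ending_here = 24, max_so_far = 26
Position 9 (value 7): max_ending_here = 31, max_so_far = 31

Maximum subarray: [9, 5, 12, -4, -4, -8, 11, -17, 20, 7]
Maximum sum: 31

The maximum subarray is [9, 5, 12, -4, -4, -8, 11, -17, 20, 7] with sum 31. This subarray runs from index 0 to index 9.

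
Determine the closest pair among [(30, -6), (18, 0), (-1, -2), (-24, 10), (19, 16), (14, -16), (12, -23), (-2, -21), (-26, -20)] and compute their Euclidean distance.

Computing all pairwise distances among 9 points:

d((30, -6), (18, 0)) = 13.4164
d((30, -6), (-1, -2)) = 31.257
d((30, -6), (-24, 10)) = 56.3205
d((30, -6), (19, 16)) = 24.5967
d((30, -6), (14, -16)) = 18.868
d((30, -6), (12, -23)) = 24.7588
d((30, -6), (-2, -21)) = 35.3412
d((30, -6), (-26, -20)) = 57.7235
d((18, 0), (-1, -2)) = 19.105
d((18, 0), (-24, 10)) = 43.1741
d((18, 0), (19, 16)) = 16.0312
d((18, 0), (14, -16)) = 16.4924
d((18, 0), (12, -23)) = 23.7697
d((18, 0), (-2, -21)) = 29.0
d((18, 0), (-26, -20)) = 48.3322
d((-1, -2), (-24, 10)) = 25.9422
d((-1, -2), (19, 16)) = 26.9072
d((-1, -2), (14, -16)) = 20.5183
d((-1, -2), (12, -23)) = 24.6982
d((-1, -2), (-2, -21)) = 19.0263
d((-1, -2), (-26, -20)) = 30.8058
d((-24, 10), (19, 16)) = 43.4166
d((-24, 10), (14, -16)) = 46.0435
d((-24, 10), (12, -23)) = 48.8365
d((-24, 10), (-2, -21)) = 38.0132
d((-24, 10), (-26, -20)) = 30.0666
d((19, 16), (14, -16)) = 32.3883
d((19, 16), (12, -23)) = 39.6232
d((19, 16), (-2, -21)) = 42.5441
d((19, 16), (-26, -20)) = 57.6281
d((14, -16), (12, -23)) = 7.2801 <-- minimum
d((14, -16), (-2, -21)) = 16.7631
d((14, -16), (-26, -20)) = 40.1995
d((12, -23), (-2, -21)) = 14.1421
d((12, -23), (-26, -20)) = 38.1182
d((-2, -21), (-26, -20)) = 24.0208

Closest pair: (14, -16) and (12, -23) with distance 7.2801

The closest pair is (14, -16) and (12, -23) with Euclidean distance 7.2801. For 9 points, brute-force pairwise comparison is shown above. For large n, the divide-and-conquer algorithm (sort by x, recurse on halves, check the dividing strip) achieves O(n log n).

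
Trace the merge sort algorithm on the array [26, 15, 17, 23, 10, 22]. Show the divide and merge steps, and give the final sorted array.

Merge sort trace:

Split: [26, 15, 17, 23, 10, 22] -> [26, 15, 17] and [23, 10, 22]
  Split: [26, 15, 17] -> [26] and [15, 17]
    Split: [15, 17] -> [15] and [17]
    Merge: [15] + [17] -> [15, 17]
  Merge: [26] + [15, 17] -> [15, 17, 26]
  Split: [23, 10, 22] -> [23] and [10, 22]
    Split: [10, 22] -> [10] and [22]
    Merge: [10] + [22] -> [10, 22]
  Merge: [23] + [10, 22] -> [10, 22, 23]
Merge: [15, 17, 26] + [10, 22, 23] -> [10, 15, 17, 22, 23, 26]

Final sorted array: [10, 15, 17, 22, 23, 26]

The merge sort proceeds by recursively splitting the array and merging sorted halves.
After all merges, the sorted array is [10, 15, 17, 22, 23, 26].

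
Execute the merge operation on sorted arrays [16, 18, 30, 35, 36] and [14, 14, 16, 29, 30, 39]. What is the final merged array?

Merging process:

Compare 16 vs 14: take 14 from right. Merged: [14]
Compare 16 vs 14: take 14 from right. Merged: [14, 14]
Compare 16 vs 16: take 16 from left. Merged: [14, 14, 16]
Compare 18 vs 16: take 16 from right. Merged: [14, 14, 16, 16]
Compare 18 vs 29: take 18 from left. Merged: [14, 14, 16, 16, 18]
Compare 30 vs 29: take 29 from right. Merged: [14, 14, 16, 16, 18, 29]
Compare 30 vs 30: take 30 from left. Merged: [14, 14, 16, 16, 18, 29, 30]
Compare 35 vs 30: take 30 from right. Merged: [14, 14, 16, 16, 18, 29, 30, 30]
Compare 35 vs 39: take 35 from left. Merged: [14, 14, 16, 16, 18, 29, 30, 30, 35]
Compare 36 vs 39: take 36 from left. Merged: [14, 14, 16, 16, 18, 29, 30, 30, 35, 36]
Append remaining from right: [39]. Merged: [14, 14, 16, 16, 18, 29, 30, 30, 35, 36, 39]

Final merged array: [14, 14, 16, 16, 18, 29, 30, 30, 35, 36, 39]
Total comparisons: 10

The merged array is [14, 14, 16, 16, 18, 29, 30, 30, 35, 36, 39], requiring 10 comparisons. The merge step runs in O(n) time where n is the total number of elements.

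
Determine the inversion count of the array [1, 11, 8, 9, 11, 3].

Finding inversions in [1, 11, 8, 9, 11, 3]:

(1, 2): arr[1]=11 > arr[2]=8
(1, 3): arr[1]=11 > arr[3]=9
(1, 5): arr[1]=11 > arr[5]=3
(2, 5): arr[2]=8 > arr[5]=3
(3, 5): arr[3]=9 > arr[5]=3
(4, 5): arr[4]=11 > arr[5]=3

Total inversions: 6

The array has 6 inversion(s): (1,2), (1,3), (1,5), (2,5), (3,5), (4,5). Each pair (i,j) satisfies i < j and arr[i] > arr[j].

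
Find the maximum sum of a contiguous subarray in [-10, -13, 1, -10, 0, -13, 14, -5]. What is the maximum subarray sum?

Using Kadane's algorithm on [-10, -13, 1, -10, 0, -13, 14, -5]:

Scanning through the array:
Position 1 (value -13): max_ending_here = -13, max_so_far = -10
Position 2 (value 1): max_ending_here = 1, max_so_far = 1
Position 3 (value -10): max_ending_here = -9, max_so_far = 1
Position 4 (value 0): max_ending_here = 0, max_so_far = 1
Position 5 (value -13): max_ending_here = -13, max_so_far = 1
Position 6 (value 14): max_ending_here = 14, max_so_far = 14
Position 7 (value -5): max_ending_here = 9, max_so_far = 14

Maximum subarray: [14]
Maximum sum: 14

The maximum subarray is [14] with sum 14. This subarray runs from index 6 to index 6.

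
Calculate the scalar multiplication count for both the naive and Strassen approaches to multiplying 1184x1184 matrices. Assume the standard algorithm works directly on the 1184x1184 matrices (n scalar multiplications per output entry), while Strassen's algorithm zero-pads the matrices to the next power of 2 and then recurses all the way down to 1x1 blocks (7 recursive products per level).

Matrix multiplication for 1184x1184 matrices:

Strassen's algorithm requires power-of-2 dimensions. Pad 1184x1184 to 2048x2048 (next power of 2).

Standard algorithm: 1184^3 = 1659797504 multiplications
Strassen's algorithm: 7^(log2(2048)) = 7^11 = 1977326743 multiplications
Difference: 1659797504 - 1977326743 = -317529239 (Strassen uses MORE here due to padding overhead — for small or just-over-power-of-2 n, padding can outweigh the per-level savings)

Standard: 1659797504 multiplications (1184^3). Strassen: 1977326743 multiplications (7^11, after padding to 2048x2048). Strassen reduces 8 recursive multiplications to 7 at each level.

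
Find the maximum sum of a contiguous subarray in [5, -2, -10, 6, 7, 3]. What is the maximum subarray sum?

Using Kadane's algorithm on [5, -2, -10, 6, 7, 3]:

Scanning through the array:
Position 1 (value -2): max_ending_here = 3, max_so_far = 5
Position 2 (value -10): max_ending_here = -7, max_so_far = 5
Position 3 (value 6): max_ending_here = 6, max_so_far = 6
Position 4 (value 7): max_ending_here = 13, max_so_far = 13
Position 5 (value 3): max_ending_here = 16, max_so_far = 16

Maximum subarray: [6, 7, 3]
Maximum sum: 16

The maximum subarray is [6, 7, 3] with sum 16. This subarray runs from index 3 to index 5.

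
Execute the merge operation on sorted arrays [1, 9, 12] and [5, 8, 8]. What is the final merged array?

Merging process:

Compare 1 vs 5: take 1 from left. Merged: [1]
Compare 9 vs 5: take 5 from right. Merged: [1, 5]
Compare 9 vs 8: take 8 from right. Merged: [1, 5, 8]
Compare 9 vs 8: take 8 from right. Merged: [1, 5, 8, 8]
Append remaining from left: [9, 12]. Merged: [1, 5, 8, 8, 9, 12]

Final merged array: [1, 5, 8, 8, 9, 12]
Total comparisons: 4

The merged array is [1, 5, 8, 8, 9, 12], requiring 4 comparisons. The merge step runs in O(n) time where n is the total number of elements.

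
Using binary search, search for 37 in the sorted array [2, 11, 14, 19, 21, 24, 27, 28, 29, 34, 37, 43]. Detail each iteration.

Binary search for 37 in [2, 11, 14, 19, 21, 24, 27, 28, 29, 34, 37, 43]:

lo=0, hi=11, mid=5, arr[mid]=24 -> 24 < 37, search right half
lo=6, hi=11, mid=8, arr[mid]=29 -> 29 < 37, search right half
lo=9, hi=11, mid=10, arr[mid]=37 -> Found target at index 10!

Binary search finds 37 at index 10 after 3 comparisons. The search repeatedly halves the search space by comparing with the middle element.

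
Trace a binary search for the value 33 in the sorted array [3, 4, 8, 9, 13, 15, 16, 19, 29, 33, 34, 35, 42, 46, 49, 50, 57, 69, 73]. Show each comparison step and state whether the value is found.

Binary search for 33 in [3, 4, 8, 9, 13, 15, 16, 19, 29, 33, 34, 35, 42, 46, 49, 50, 57, 69, 73]:

lo=0, hi=18, mid=9, arr[mid]=33 -> Found target at index 9!

Binary search finds 33 at index 9 after 1 comparisons. The search repeatedly halves the search space by comparing with the middle element.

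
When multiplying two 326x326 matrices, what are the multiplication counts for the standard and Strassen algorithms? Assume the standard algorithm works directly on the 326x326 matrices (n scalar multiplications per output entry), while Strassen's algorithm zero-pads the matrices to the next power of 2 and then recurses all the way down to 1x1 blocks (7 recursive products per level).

Matrix multiplication for 326x326 matrices:

Strassen's algorithm requires power-of-2 dimensions. Pad 326x326 to 512x512 (next power of 2).

Standard algorithm: 326^3 = 34645976 multiplications
Strassen's algorithm: 7^(log2(512)) = 7^9 = 40353607 multiplications
Difference: 34645976 - 40353607 = -5707631 (Strassen uses MORE here due to padding overhead — for small or just-over-power-of-2 n, padding can outweigh the per-level savings)

Standard: 34645976 multiplications (326^3). Strassen: 40353607 multiplications (7^9, after padding to 512x512). Strassen reduces 8 recursive multiplications to 7 at each level.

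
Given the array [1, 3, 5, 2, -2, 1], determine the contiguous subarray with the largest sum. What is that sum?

Using Kadane's algorithm on [1, 3, 5, 2, -2, 1]:

Scanning through the array:
Position 1 (value 3): max_ending_here = 4, max_so_far = 4
Position 2 (value 5): max_ending_here = 9, max_so_far = 9
Position 3 (value 2): max_ending_here = 11, max_so_far = 11
Position 4 (value -2): max_ending_here = 9, max_so_far = 11
Position 5 (value 1): max_ending_here = 10, max_so_far = 11

Maximum subarray: [1, 3, 5, 2]
Maximum sum: 11

The maximum subarray is [1, 3, 5, 2] with sum 11. This subarray runs from index 0 to index 3.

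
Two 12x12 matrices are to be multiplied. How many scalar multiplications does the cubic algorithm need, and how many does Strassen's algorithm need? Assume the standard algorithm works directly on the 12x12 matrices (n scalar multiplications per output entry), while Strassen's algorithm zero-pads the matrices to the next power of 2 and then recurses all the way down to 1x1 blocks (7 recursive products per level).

Matrix multiplication for 12x12 matrices:

Strassen's algorithm requires power-of-2 dimensions. Pad 12x12 to 16x16 (next power of 2).

Standard algorithm: 12^3 = 1728 multiplications
Strassen's algorithm: 7^(log2(16)) = 7^4 = 2401 multiplications
Difference: 1728 - 2401 = -673 (Strassen uses MORE here due to padding overhead — for small or just-over-power-of-2 n, padding can outweigh the per-level savings)

Standard: 1728 multiplications (12^3). Strassen: 2401 multiplications (7^4, after padding to 16x16). Strassen reduces 8 recursive multiplications to 7 at each level.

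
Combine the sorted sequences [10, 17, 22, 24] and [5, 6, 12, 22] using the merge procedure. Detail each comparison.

Merging process:

Compare 10 vs 5: take 5 from right. Merged: [5]
Compare 10 vs 6: take 6 from right. Merged: [5, 6]
Compare 10 vs 12: take 10 from left. Merged: [5, 6, 10]
Compare 17 vs 12: take 12 from right. Merged: [5, 6, 10, 12]
Compare 17 vs 22: take 17 from left. Merged: [5, 6, 10, 12, 17]
Compare 22 vs 22: take 22 from left. Merged: [5, 6, 10, 12, 17, 22]
Compare 24 vs 22: take 22 from right. Merged: [5, 6, 10, 12, 17, 22, 22]
Append remaining from left: [24]. Merged: [5, 6, 10, 12, 17, 22, 22, 24]

Final merged array: [5, 6, 10, 12, 17, 22, 22, 24]
Total comparisons: 7

The merged array is [5, 6, 10, 12, 17, 22, 22, 24], requiring 7 comparisons. The merge step runs in O(n) time where n is the total number of elements.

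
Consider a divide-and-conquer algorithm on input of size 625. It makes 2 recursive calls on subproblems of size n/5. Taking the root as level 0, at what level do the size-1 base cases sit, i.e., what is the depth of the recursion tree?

For divide and conquer with division factor 5:

Problem sizes at each level:
Level 0: 625
Level 1: 125
Level 2: 25
Level 3: 5
Level 4: 1

The root is level 0 and the size-1 base case is level 4 (the tree spans levels 0 through 4, i.e. 5 levels counting the root), so the depth is the number of divisions: log_5(625) = 4

The recursion tree depth is log_5(625) = 4. At each level, the problem size is divided by 5, so it takes 4 divisions to reduce to a base case of size 1. The algorithm makes 2 recursive calls at each level.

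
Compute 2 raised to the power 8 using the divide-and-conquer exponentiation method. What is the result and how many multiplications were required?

Computing 2^8 by squaring (build up from 2^1; each line after the first costs one multiplication):

2^1 = 2
2^2 = (2^1)^2 = 2^2 = 4
2^4 = (2^2)^2 = 4^2 = 16
2^8 = (2^4)^2 = 16^2 = 256

Result: 256
Multiplications needed: 3 (3 lines after 2^1)

2^8 = 256. Using exponentiation by squaring, this requires 3 multiplications. The key idea: if the exponent is even, square the half-power; if odd, multiply by the base once.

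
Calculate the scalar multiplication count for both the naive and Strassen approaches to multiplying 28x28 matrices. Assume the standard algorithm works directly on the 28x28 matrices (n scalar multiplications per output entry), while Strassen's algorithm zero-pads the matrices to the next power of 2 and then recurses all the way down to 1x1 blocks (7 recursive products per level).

Matrix multiplication for 28x28 matrices:

Strassen's algorithm requires power-of-2 dimensions. Pad 28x28 to 32x32 (next power of 2).

Standard algorithm: 28^3 = 21952 multiplications
Strassen's algorithm: 7^(log2(32)) = 7^5 = 16807 multiplications
Savings: 21952 - 16807 = 5145 multiplications

Standard: 21952 multiplications (28^3). Strassen: 16807 multiplications (7^5, after padding to 32x32). Strassen reduces 8 recursive multiplications to 7 at each level.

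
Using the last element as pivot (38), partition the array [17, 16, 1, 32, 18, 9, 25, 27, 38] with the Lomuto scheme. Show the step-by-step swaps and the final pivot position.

Lomuto partition with pivot = 38:

Initial array: [17, 16, 1, 32, 18, 9, 25, 27, 38]

arr[0]=17 <= 38: swap with position 0, array becomes [17, 16, 1, 32, 18, 9, 25, 27, 38]
arr[1]=16 <= 38: swap with position 1, array becomes [17, 16, 1, 32, 18, 9, 25, 27, 38]
arr[2]=1 <= 38: swap with position 2, array becomes [17, 16, 1, 32, 18, 9, 25, 27, 38]
arr[3]=32 <= 38: swap with position 3, array becomes [17, 16, 1, 32, 18, 9, 25, 27, 38]
arr[4]=18 <= 38: swap with position 4, array becomes [17, 16, 1, 32, 18, 9, 25, 27, 38]
arr[5]=9 <= 38: swap with position 5, array becomes [17, 16, 1, 32, 18, 9, 25, 27, 38]
arr[6]=25 <= 38: swap with position 6, array becomes [17, 16, 1, 32, 18, 9, 25, 27, 38]
arr[7]=27 <= 38: swap with position 7, array becomes [17, 16, 1, 32, 18, 9, 25, 27, 38]

Place pivot at position 8: [17, 16, 1, 32, 18, 9, 25, 27, 38]
Pivot position: 8

After partitioning with pivot 38, the array becomes [17, 16, 1, 32, 18, 9, 25, 27, 38]. The pivot is placed at index 8. All elements to the left of the pivot are <= 38, and all elements to the right are > 38.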